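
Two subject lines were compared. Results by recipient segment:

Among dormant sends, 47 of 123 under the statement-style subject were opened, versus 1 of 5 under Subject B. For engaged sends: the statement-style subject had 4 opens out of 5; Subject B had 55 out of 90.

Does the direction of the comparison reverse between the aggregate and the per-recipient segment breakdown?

Yes

Dormant: the statement-style subject 47/123 = 38.2%, Subject B 1/5 = 20.0% → the statement-style subject
Engaged: the statement-style subject 4/5 = 80.0%, Subject B 55/90 = 61.1% → the statement-style subject
Overall: the statement-style subject 51/128 = 39.8%, Subject B 56/95 = 58.9% → Subject B
The statement-style subject wins each recipient group but Subject B wins overall — the comparison reverses. The statement-style subject's sends skew toward dormant, which has a lower base rate.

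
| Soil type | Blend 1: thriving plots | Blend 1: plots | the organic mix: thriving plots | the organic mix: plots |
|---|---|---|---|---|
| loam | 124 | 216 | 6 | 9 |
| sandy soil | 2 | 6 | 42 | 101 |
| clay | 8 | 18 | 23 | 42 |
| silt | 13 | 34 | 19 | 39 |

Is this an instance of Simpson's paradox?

Loam: Blend 1 124/216 = 57.4%, the organic mix 6/9 = 66.7% → the organic mix
Sandy soil: Blend 1 2/6 = 33.3%, the organic mix 42/101 = 41.6% → the organic mix
Clay: Blend 1 8/18 = 44.4%, the organic mix 23/42 = 54.8% → the organic mix
Silt: Blend 1 13/34 = 38.2%, the organic mix 19/39 = 48.7% → the organic mix
Overall: Blend 1 147/274 = 53.6%, the organic mix 90/191 = 47.1% → Blend 1
The organic mix wins each soil group but Blend 1 wins overall — the comparison reverses. The organic mix's plots skew toward sandy soil, which has a lower base rate.

Yes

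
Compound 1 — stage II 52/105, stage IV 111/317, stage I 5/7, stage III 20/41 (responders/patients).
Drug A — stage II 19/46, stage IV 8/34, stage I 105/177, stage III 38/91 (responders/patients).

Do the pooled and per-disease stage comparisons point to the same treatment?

No

Stage II: Compound 1 52/105 = 49.5%, Drug A 19/46 = 41.3% → Compound 1
Stage IV: Compound 1 111/317 = 35.0%, Drug A 8/34 = 23.5% → Compound 1
Stage I: Compound 1 5/7 = 71.4%, Drug A 105/177 = 59.3% → Compound 1
Stage III: Compound 1 20/41 = 48.8%, Drug A 38/91 = 41.8% → Compound 1
Overall: Compound 1 188/470 = 40.0%, Drug A 170/348 = 48.9% → Drug A
Compound 1 wins each disease group but Drug A wins overall — the comparison reverses. Compound 1's patients skew toward stage IV, which has a lower base rate.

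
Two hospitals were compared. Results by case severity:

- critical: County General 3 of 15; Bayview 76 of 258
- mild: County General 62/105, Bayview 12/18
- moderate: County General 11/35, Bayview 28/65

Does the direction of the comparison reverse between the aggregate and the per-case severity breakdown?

Critical: County General 3/15 = 20.0%, Bayview 76/258 = 29.5% → Bayview
Mild: County General 62/105 = 59.0%, Bayview 12/18 = 66.7% → Bayview
Moderate: County General 11/35 = 31.4%, Bayview 28/65 = 43.1% → Bayview
Overall: County General 76/155 = 49.0%, Bayview 116/341 = 34.0% → County General
Bayview wins each case group but County General wins overall — the comparison reverses. Bayview's patients skew toward critical, which has a lower base rate.

Yes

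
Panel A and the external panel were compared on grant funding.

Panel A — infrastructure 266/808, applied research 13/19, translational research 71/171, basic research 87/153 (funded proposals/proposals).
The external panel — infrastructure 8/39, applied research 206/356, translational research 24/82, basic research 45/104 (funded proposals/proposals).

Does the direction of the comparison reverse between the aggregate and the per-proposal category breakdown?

Yes

Infrastructure: Panel A 266/808 = 32.9%, the external panel 8/39 = 20.5% → Panel A
Applied research: Panel A 13/19 = 68.4%, the external panel 206/356 = 57.9% → Panel A
Translational research: Panel A 71/171 = 41.5%, the external panel 24/82 = 29.3% → Panel A
Basic research: Panel A 87/153 = 56.9%, the external panel 45/104 = 43.3% → Panel A
Overall: Panel A 437/1151 = 38.0%, the external panel 283/581 = 48.7% → the external panel
Panel A wins each proposal group but the external panel wins overall — the comparison reverses. Panel A's proposals skew toward infrastructure, which has a lower base rate.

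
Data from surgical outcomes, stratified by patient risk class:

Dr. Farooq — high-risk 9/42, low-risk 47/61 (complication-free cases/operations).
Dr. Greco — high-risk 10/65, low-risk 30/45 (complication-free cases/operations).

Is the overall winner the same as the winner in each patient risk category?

High-risk: Dr. Farooq 9/42 = 21.4%, Dr. Greco 10/65 = 15.4% → Dr. Farooq
Low-risk: Dr. Farooq 47/61 = 77.0%, Dr. Greco 30/45 = 66.7% → Dr. Farooq
Overall: Dr. Farooq 56/103 = 54.4%, Dr. Greco 40/110 = 36.4% → Dr. Farooq
Dr. Farooq wins overall and in every patient risk group — no reversal.

Yes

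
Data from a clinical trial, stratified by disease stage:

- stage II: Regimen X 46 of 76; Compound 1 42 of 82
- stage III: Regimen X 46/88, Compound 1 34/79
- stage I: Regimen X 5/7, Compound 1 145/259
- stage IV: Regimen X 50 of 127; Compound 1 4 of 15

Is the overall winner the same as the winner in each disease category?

No

Stage II: Regimen X 46/76 = 60.5%, Compound 1 42/82 = 51.2% → Regimen X
Stage III: Regimen X 46/88 = 52.3%, Compound 1 34/79 = 43.0% → Regimen X
Stage I: Regimen X 5/7 = 71.4%, Compound 1 145/259 = 56.0% → Regimen X
Stage IV: Regimen X 50/127 = 39.4%, Compound 1 4/15 = 26.7% → Regimen X
Overall: Regimen X 147/298 = 49.3%, Compound 1 225/435 = 51.7% → Compound 1
Regimen X wins each disease group but Compound 1 wins overall — the comparison reverses. Regimen X's patients skew toward stage IV, which has a lower base rate.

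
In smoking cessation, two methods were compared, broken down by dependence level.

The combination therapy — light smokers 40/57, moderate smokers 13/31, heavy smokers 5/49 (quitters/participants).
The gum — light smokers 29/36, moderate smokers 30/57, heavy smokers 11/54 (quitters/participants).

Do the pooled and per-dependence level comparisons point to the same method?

Yes

Light smokers: the combination therapy 40/57 = 70.2%, the gum 29/36 = 80.6% → the gum
Moderate smokers: the combination therapy 13/31 = 41.9%, the gum 30/57 = 52.6% → the gum
Heavy smokers: the combination therapy 5/49 = 10.2%, the gum 11/54 = 20.4% → the gum
Overall: the combination therapy 58/137 = 42.3%, the gum 70/147 = 47.6% → the gum
The gum wins overall and in every dependence group — no reversal.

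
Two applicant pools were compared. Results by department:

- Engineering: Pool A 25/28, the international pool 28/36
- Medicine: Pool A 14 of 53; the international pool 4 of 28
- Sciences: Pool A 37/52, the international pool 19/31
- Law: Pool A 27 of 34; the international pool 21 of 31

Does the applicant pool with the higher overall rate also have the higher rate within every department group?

Engineering: Pool A 25/28 = 89.3%, the international pool 28/36 = 77.8% → Pool A
Medicine: Pool A 14/53 = 26.4%, the international pool 4/28 = 14.3% → Pool A
Sciences: Pool A 37/52 = 71.2%, the international pool 19/31 = 61.3% → Pool A
Law: Pool A 27/34 = 79.4%, the international pool 21/31 = 67.7% → Pool A
Overall: Pool A 103/167 = 61.7%, the international pool 72/126 = 57.1% → Pool A
Pool A wins overall and in every department group — no reversal.

Yes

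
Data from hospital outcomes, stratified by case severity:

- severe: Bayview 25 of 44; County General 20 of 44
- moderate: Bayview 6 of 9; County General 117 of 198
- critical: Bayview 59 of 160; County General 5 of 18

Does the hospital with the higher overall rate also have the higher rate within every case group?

No

Severe: Bayview 25/44 = 56.8%, County General 20/44 = 45.5% → Bayview
Moderate: Bayview 6/9 = 66.7%, County General 117/198 = 59.1% → Bayview
Critical: Bayview 59/160 = 36.9%, County General 5/18 = 27.8% → Bayview
Overall: Bayview 90/213 = 42.3%, County General 142/260 = 54.6% → County General
Bayview wins each case group but County General wins overall — the comparison reverses. Bayview's patients skew toward critical, which has a lower base rate.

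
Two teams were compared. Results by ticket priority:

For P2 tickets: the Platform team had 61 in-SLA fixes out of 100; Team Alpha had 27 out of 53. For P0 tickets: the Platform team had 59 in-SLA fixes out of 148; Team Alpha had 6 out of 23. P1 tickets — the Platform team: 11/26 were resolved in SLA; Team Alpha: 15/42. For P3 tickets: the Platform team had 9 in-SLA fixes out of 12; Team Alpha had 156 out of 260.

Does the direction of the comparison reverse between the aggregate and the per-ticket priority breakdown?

P2: the Platform team 61/100 = 61.0%, Team Alpha 27/53 = 50.9% → the Platform team
P0: the Platform team 59/148 = 39.9%, Team Alpha 6/23 = 26.1% → the Platform team
P1: the Platform team 11/26 = 42.3%, Team Alpha 15/42 = 35.7% → the Platform team
P3: the Platform team 9/12 = 75.0%, Team Alpha 156/260 = 60.0% → the Platform team
Overall: the Platform team 140/286 = 49.0%, Team Alpha 204/378 = 54.0% → Team Alpha
The Platform team wins each ticket group but Team Alpha wins overall — the comparison reverses. The Platform team's tickets skew toward P0, which has a lower base rate.

Yes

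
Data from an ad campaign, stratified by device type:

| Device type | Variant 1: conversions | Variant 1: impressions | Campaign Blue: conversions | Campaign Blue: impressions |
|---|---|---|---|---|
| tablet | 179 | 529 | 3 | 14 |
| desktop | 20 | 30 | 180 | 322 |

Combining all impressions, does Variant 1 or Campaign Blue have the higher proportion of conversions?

Campaign Blue

Tablet: Variant 1 179/529 = 33.8%, Campaign Blue 3/14 = 21.4% → Variant 1
Desktop: Variant 1 20/30 = 66.7%, Campaign Blue 180/322 = 55.9% → Variant 1
Overall: Variant 1 199/559 = 35.6%, Campaign Blue 183/336 = 54.5% → Campaign Blue
(Variant 1 wins every device group but Campaign Blue wins overall — Variant 1's impressions skew toward the low-rate tablet group.)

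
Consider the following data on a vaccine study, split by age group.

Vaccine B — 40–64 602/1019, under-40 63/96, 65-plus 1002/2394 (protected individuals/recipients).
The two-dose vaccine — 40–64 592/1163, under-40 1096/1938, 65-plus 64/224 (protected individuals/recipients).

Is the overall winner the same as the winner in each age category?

No

40–64: Vaccine B 602/1019 = 59.1%, the two-dose vaccine 592/1163 = 50.9% → Vaccine B
Under-40: Vaccine B 63/96 = 65.6%, the two-dose vaccine 1096/1938 = 56.6% → Vaccine B
65-plus: Vaccine B 1002/2394 = 41.9%, the two-dose vaccine 64/224 = 28.6% → Vaccine B
Overall: Vaccine B 1667/3509 = 47.5%, the two-dose vaccine 1752/3325 = 52.7% → the two-dose vaccine
Vaccine B wins each age group but the two-dose vaccine wins overall — the comparison reverses. Vaccine B's recipients skew toward 65-plus, which has a lower base rate.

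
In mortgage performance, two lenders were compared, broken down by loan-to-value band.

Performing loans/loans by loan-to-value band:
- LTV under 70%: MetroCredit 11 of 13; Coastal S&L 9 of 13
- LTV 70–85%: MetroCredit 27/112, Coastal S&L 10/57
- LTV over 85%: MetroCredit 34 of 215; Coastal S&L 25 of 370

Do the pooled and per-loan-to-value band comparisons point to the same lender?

Yes

LTV under 70%: MetroCredit 11/13 = 84.6%, Coastal S&L 9/13 = 69.2% → MetroCredit
LTV 70–85%: MetroCredit 27/112 = 24.1%, Coastal S&L 10/57 = 17.5% → MetroCredit
LTV over 85%: MetroCredit 34/215 = 15.8%, Coastal S&L 25/370 = 6.8% → MetroCredit
Overall: MetroCredit 72/340 = 21.2%, Coastal S&L 44/440 = 10.0% → MetroCredit
MetroCredit wins overall and in every loan-to-value group — no reversal.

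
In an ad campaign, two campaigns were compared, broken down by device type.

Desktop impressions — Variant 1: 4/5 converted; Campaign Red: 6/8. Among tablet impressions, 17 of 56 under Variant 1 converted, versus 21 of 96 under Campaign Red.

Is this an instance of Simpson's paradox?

No

Desktop: Variant 1 4/5 = 80.0%, Campaign Red 6/8 = 75.0% → Variant 1
Tablet: Variant 1 17/56 = 30.4%, Campaign Red 21/96 = 21.9% → Variant 1
Overall: Variant 1 21/61 = 34.4%, Campaign Red 27/104 = 26.0% → Variant 1
Variant 1 wins overall and in every device group — no reversal.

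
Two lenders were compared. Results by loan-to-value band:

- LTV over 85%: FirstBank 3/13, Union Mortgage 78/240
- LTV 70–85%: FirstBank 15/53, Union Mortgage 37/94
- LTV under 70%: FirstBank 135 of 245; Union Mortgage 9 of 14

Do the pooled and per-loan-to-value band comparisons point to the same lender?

No

LTV over 85%: FirstBank 3/13 = 23.1%, Union Mortgage 78/240 = 32.5% → Union Mortgage
LTV 70–85%: FirstBank 15/53 = 28.3%, Union Mortgage 37/94 = 39.4% → Union Mortgage
LTV under 70%: FirstBank 135/245 = 55.1%, Union Mortgage 9/14 = 64.3% → Union Mortgage
Overall: FirstBank 153/311 = 49.2%, Union Mortgage 124/348 = 35.6% → FirstBank
Union Mortgage wins each loan-to-value group but FirstBank wins overall — the comparison reverses. Union Mortgage's loans skew toward LTV over 85%, which has a lower base rate.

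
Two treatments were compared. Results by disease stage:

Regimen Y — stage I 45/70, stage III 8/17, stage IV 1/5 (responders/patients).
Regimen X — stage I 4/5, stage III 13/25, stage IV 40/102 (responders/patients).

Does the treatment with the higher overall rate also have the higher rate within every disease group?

No

Stage I: Regimen Y 45/70 = 64.3%, Regimen X 4/5 = 80.0% → Regimen X
Stage III: Regimen Y 8/17 = 47.1%, Regimen X 13/25 = 52.0% → Regimen X
Stage IV: Regimen Y 1/5 = 20.0%, Regimen X 40/102 = 39.2% → Regimen X
Overall: Regimen Y 54/92 = 58.7%, Regimen X 57/132 = 43.2% → Regimen Y
Regimen X wins each disease group but Regimen Y wins overall — the comparison reverses. Regimen X's patients skew toward stage IV, which has a lower base rate.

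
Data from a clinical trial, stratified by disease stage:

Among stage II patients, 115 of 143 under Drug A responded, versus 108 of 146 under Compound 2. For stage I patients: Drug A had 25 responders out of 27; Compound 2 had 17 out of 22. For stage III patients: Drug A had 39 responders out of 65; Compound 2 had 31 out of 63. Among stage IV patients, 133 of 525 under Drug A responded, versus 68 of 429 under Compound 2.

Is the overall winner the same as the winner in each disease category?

Stage II: Drug A 115/143 = 80.4%, Compound 2 108/146 = 74.0% → Drug A
Stage I: Drug A 25/27 = 92.6%, Compound 2 17/22 = 77.3% → Drug A
Stage III: Drug A 39/65 = 60.0%, Compound 2 31/63 = 49.2% → Drug A
Stage IV: Drug A 133/525 = 25.3%, Compound 2 68/429 = 15.9% → Drug A
Overall: Drug A 312/760 = 41.1%, Compound 2 224/660 = 33.9% → Drug A
Drug A wins overall and in every disease group — no reversal.

Yes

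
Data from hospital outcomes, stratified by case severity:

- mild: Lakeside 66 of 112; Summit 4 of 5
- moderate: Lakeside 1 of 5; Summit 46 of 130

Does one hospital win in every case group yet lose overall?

Mild: Lakeside 66/112 = 58.9%, Summit 4/5 = 80.0% → Summit
Moderate: Lakeside 1/5 = 20.0%, Summit 46/130 = 35.4% → Summit
Overall: Lakeside 67/117 = 57.3%, Summit 50/135 = 37.0% → Lakeside
Summit wins each case group but Lakeside wins overall — the comparison reverses. Summit's patients skew toward moderate, which has a lower base rate.

Yes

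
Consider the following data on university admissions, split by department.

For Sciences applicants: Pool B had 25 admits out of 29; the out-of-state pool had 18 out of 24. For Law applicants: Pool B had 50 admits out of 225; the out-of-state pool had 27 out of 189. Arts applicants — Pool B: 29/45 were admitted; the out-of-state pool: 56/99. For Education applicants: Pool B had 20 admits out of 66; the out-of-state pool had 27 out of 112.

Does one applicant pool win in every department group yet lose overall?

No

Sciences: Pool B 25/29 = 86.2%, the out-of-state pool 18/24 = 75.0% → Pool B
Law: Pool B 50/225 = 22.2%, the out-of-state pool 27/189 = 14.3% → Pool B
Arts: Pool B 29/45 = 64.4%, the out-of-state pool 56/99 = 56.6% → Pool B
Education: Pool B 20/66 = 30.3%, the out-of-state pool 27/112 = 24.1% → Pool B
Overall: Pool B 124/365 = 34.0%, the out-of-state pool 128/424 = 30.2% → Pool B
Pool B wins overall and in every department group — no reversal.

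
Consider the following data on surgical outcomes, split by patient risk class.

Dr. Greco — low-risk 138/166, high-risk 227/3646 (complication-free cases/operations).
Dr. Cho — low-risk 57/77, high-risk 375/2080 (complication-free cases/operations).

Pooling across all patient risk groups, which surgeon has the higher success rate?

Dr. Cho

Low-risk: Dr. Greco 138/166 = 83.1%, Dr. Cho 57/77 = 74.0% → Dr. Greco
High-risk: Dr. Greco 227/3646 = 6.2%, Dr. Cho 375/2080 = 18.0% → Dr. Cho
Overall: Dr. Greco 365/3812 = 9.6%, Dr. Cho 432/2157 = 20.0% → Dr. Cho
(Neither sweeps every patient risk group, but Dr. Cho has the higher pooled rate.)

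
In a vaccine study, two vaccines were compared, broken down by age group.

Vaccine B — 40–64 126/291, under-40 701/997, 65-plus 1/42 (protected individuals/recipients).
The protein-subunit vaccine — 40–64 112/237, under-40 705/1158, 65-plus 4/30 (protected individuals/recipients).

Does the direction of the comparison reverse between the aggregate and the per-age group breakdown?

No

40–64: Vaccine B 126/291 = 43.3%, the protein-subunit vaccine 112/237 = 47.3% → the protein-subunit vaccine
Under-40: Vaccine B 701/997 = 70.3%, the protein-subunit vaccine 705/1158 = 60.9% → Vaccine B
65-plus: Vaccine B 1/42 = 2.4%, the protein-subunit vaccine 4/30 = 13.3% → the protein-subunit vaccine
Overall: Vaccine B 828/1330 = 62.3%, the protein-subunit vaccine 821/1425 = 57.6% → Vaccine B
Neither sweeps: Vaccine B wins 1 of 3 groups, the protein-subunit vaccine wins 2. Vaccine B wins overall but not every group — no Simpson reversal.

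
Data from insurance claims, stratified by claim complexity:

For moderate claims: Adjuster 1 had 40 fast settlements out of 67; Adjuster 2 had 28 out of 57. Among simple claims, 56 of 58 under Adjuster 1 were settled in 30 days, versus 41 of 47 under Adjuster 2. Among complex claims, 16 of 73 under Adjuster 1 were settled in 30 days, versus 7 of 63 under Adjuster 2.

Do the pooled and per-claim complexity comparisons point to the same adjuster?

Moderate: Adjuster 1 40/67 = 59.7%, Adjuster 2 28/57 = 49.1% → Adjuster 1
Simple: Adjuster 1 56/58 = 96.6%, Adjuster 2 41/47 = 87.2% → Adjuster 1
Complex: Adjuster 1 16/73 = 21.9%, Adjuster 2 7/63 = 11.1% → Adjuster 1
Overall: Adjuster 1 112/198 = 56.6%, Adjuster 2 76/167 = 45.5% → Adjuster 1
Adjuster 1 wins overall and in every claim group — no reversal.

Yes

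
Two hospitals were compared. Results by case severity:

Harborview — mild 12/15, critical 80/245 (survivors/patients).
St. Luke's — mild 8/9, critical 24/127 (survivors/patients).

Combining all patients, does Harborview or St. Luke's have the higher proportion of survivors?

Mild: Harborview 12/15 = 80.0%, St. Luke's 8/9 = 88.9% → St. Luke's
Critical: Harborview 80/245 = 32.7%, St. Luke's 24/127 = 18.9% → Harborview
Overall: Harborview 92/260 = 35.4%, St. Luke's 32/136 = 23.5% → Harborview
(Neither sweeps every case group, but Harborview has the higher pooled rate.)

Harborview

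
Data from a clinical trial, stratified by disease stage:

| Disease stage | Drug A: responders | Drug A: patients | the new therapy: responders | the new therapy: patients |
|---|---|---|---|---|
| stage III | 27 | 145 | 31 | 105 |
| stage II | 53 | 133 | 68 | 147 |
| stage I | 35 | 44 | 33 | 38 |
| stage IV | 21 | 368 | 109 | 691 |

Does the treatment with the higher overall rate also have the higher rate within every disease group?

Yes

Stage III: Drug A 27/145 = 18.6%, the new therapy 31/105 = 29.5% → the new therapy
Stage II: Drug A 53/133 = 39.8%, the new therapy 68/147 = 46.3% → the new therapy
Stage I: Drug A 35/44 = 79.5%, the new therapy 33/38 = 86.8% → the new therapy
Stage IV: Drug A 21/368 = 5.7%, the new therapy 109/691 = 15.8% → the new therapy
Overall: Drug A 136/690 = 19.7%, the new therapy 241/981 = 24.6% → the new therapy
The new therapy wins overall and in every disease group — no reversal.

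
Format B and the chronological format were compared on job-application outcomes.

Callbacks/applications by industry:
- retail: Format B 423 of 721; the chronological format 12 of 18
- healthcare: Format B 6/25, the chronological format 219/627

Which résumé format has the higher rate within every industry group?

the chronological format

Retail: Format B 423/721 = 58.7%, the chronological format 12/18 = 66.7% → the chronological format
Healthcare: Format B 6/25 = 24.0%, the chronological format 219/627 = 34.9% → the chronological format
The chronological format has the higher rate in both groups.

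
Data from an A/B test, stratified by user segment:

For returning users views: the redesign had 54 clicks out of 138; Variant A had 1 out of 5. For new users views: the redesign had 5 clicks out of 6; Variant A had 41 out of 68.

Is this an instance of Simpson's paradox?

Returning users: the redesign 54/138 = 39.1%, Variant A 1/5 = 20.0% → the redesign
New users: the redesign 5/6 = 83.3%, Variant A 41/68 = 60.3% → the redesign
Overall: the redesign 59/144 = 41.0%, Variant A 42/73 = 57.5% → Variant A
The redesign wins each user group but Variant A wins overall — the comparison reverses. The redesign's views skew toward returning users, which has a lower base rate.

Yes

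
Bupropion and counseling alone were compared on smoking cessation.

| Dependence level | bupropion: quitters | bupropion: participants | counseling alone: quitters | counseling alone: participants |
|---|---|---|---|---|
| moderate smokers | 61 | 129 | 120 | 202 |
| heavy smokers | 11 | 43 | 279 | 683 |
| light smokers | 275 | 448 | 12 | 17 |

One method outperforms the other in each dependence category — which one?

Moderate smokers: bupropion 61/129 = 47.3%, counseling alone 120/202 = 59.4% → counseling alone
Heavy smokers: bupropion 11/43 = 25.6%, counseling alone 279/683 = 40.8% → counseling alone
Light smokers: bupropion 275/448 = 61.4%, counseling alone 12/17 = 70.6% → counseling alone
Counseling alone has the higher rate in all 3 groups.

counseling alone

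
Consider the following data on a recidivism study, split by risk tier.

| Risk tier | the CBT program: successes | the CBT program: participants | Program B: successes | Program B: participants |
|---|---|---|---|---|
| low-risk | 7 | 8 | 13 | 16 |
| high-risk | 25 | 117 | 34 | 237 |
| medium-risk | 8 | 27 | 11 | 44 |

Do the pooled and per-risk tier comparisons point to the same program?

Yes

Low-risk: the CBT program 7/8 = 87.5%, Program B 13/16 = 81.2% → the CBT program
High-risk: the CBT program 25/117 = 21.4%, Program B 34/237 = 14.3% → the CBT program
Medium-risk: the CBT program 8/27 = 29.6%, Program B 11/44 = 25.0% → the CBT program
Overall: the CBT program 40/152 = 26.3%, Program B 58/297 = 19.5% → the CBT program
The CBT program wins overall and in every risk group — no reversal.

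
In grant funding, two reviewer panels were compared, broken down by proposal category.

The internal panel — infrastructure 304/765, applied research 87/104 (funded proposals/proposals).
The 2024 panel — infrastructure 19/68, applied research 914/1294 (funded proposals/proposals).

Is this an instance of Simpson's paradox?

Yes

Infrastructure: the internal panel 304/765 = 39.7%, the 2024 panel 19/68 = 27.9% → the internal panel
Applied research: the internal panel 87/104 = 83.7%, the 2024 panel 914/1294 = 70.6% → the internal panel
Overall: the internal panel 391/869 = 45.0%, the 2024 panel 933/1362 = 68.5% → the 2024 panel
The internal panel wins each proposal group but the 2024 panel wins overall — the comparison reverses. The internal panel's proposals skew toward infrastructure, which has a lower base rate.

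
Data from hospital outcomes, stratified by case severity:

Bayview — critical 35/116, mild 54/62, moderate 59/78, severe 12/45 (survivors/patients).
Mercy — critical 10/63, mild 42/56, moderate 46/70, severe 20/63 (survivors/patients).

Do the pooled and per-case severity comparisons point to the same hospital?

Critical: Bayview 35/116 = 30.2%, Mercy 10/63 = 15.9% → Bayview
Mild: Bayview 54/62 = 87.1%, Mercy 42/56 = 75.0% → Bayview
Moderate: Bayview 59/78 = 75.6%, Mercy 46/70 = 65.7% → Bayview
Severe: Bayview 12/45 = 26.7%, Mercy 20/63 = 31.7% → Mercy
Overall: Bayview 160/301 = 53.2%, Mercy 118/252 = 46.8% → Bayview
Neither sweeps: Bayview wins 3 of 4 groups, Mercy wins 1. Bayview wins overall but not every group — no Simpson reversal.

No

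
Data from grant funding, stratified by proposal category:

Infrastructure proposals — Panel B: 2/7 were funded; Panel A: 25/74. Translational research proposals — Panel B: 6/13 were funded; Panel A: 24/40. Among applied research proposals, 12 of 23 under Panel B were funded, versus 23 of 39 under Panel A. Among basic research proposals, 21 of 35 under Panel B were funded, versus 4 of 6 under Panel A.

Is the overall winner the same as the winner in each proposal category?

Infrastructure: Panel B 2/7 = 28.6%, Panel A 25/74 = 33.8% → Panel A
Translational research: Panel B 6/13 = 46.2%, Panel A 24/40 = 60.0% → Panel A
Applied research: Panel B 12/23 = 52.2%, Panel A 23/39 = 59.0% → Panel A
Basic research: Panel B 21/35 = 60.0%, Panel A 4/6 = 66.7% → Panel A
Overall: Panel B 41/78 = 52.6%, Panel A 76/159 = 47.8% → Panel B
Panel A wins each proposal group but Panel B wins overall — the comparison reverses. Panel A's proposals skew toward infrastructure, which has a lower base rate.

No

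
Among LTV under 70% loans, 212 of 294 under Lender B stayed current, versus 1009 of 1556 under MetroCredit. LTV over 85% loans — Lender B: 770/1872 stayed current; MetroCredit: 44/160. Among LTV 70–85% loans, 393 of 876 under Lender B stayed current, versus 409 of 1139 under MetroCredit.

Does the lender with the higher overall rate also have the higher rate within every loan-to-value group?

LTV under 70%: Lender B 212/294 = 72.1%, MetroCredit 1009/1556 = 64.8% → Lender B
LTV over 85%: Lender B 770/1872 = 41.1%, MetroCredit 44/160 = 27.5% → Lender B
LTV 70–85%: Lender B 393/876 = 44.9%, MetroCredit 409/1139 = 35.9% → Lender B
Overall: Lender B 1375/3042 = 45.2%, MetroCredit 1462/2855 = 51.2% → MetroCredit
Lender B wins each loan-to-value group but MetroCredit wins overall — the comparison reverses. Lender B's loans skew toward LTV over 85%, which has a lower base rate.

No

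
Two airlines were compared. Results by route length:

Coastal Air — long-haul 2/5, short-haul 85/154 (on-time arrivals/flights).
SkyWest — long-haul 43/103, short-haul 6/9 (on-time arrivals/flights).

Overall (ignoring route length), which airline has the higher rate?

Coastal Air

Long-haul: Coastal Air 2/5 = 40.0%, SkyWest 43/103 = 41.7% → SkyWest
Short-haul: Coastal Air 85/154 = 55.2%, SkyWest 6/9 = 66.7% → SkyWest
Overall: Coastal Air 87/159 = 54.7%, SkyWest 49/112 = 43.8% → Coastal Air
(SkyWest wins every route group but Coastal Air wins overall — SkyWest's flights skew toward the low-rate long-haul group.)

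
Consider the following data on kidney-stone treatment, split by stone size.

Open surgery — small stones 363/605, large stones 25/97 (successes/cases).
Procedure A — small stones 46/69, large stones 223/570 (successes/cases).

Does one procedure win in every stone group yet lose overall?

Yes

Small stones: open surgery 363/605 = 60.0%, Procedure A 46/69 = 66.7% → Procedure A
Large stones: open surgery 25/97 = 25.8%, Procedure A 223/570 = 39.1% → Procedure A
Overall: open surgery 388/702 = 55.3%, Procedure A 269/639 = 42.1% → open surgery
Procedure A wins each stone group but open surgery wins overall — the comparison reverses. Procedure A's cases skew toward large stones, which has a lower base rate.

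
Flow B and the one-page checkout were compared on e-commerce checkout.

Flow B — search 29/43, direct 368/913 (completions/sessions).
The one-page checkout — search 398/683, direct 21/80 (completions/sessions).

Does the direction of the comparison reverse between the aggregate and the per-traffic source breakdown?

Search: Flow B 29/43 = 67.4%, the one-page checkout 398/683 = 58.3% → Flow B
Direct: Flow B 368/913 = 40.3%, the one-page checkout 21/80 = 26.2% → Flow B
Overall: Flow B 397/956 = 41.5%, the one-page checkout 419/763 = 54.9% → the one-page checkout
Flow B wins each traffic group but the one-page checkout wins overall — the comparison reverses. Flow B's sessions skew toward direct, which has a lower base rate.

Yes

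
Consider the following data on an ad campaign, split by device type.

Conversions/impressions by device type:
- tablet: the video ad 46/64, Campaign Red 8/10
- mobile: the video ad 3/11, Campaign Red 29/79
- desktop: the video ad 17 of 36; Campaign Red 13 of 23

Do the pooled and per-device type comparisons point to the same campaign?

Tablet: the video ad 46/64 = 71.9%, Campaign Red 8/10 = 80.0% → Campaign Red
Mobile: the video ad 3/11 = 27.3%, Campaign Red 29/79 = 36.7% → Campaign Red
Desktop: the video ad 17/36 = 47.2%, Campaign Red 13/23 = 56.5% → Campaign Red
Overall: the video ad 66/111 = 59.5%, Campaign Red 50/112 = 44.6% → the video ad
Campaign Red wins each device group but the video ad wins overall — the comparison reverses. Campaign Red's impressions skew toward mobile, which has a lower base rate.

No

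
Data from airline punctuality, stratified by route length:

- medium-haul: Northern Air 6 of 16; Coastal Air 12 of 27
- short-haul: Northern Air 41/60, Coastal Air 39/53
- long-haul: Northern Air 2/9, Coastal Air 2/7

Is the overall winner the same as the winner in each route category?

Medium-haul: Northern Air 6/16 = 37.5%, Coastal Air 12/27 = 44.4% → Coastal Air
Short-haul: Northern Air 41/60 = 68.3%, Coastal Air 39/53 = 73.6% → Coastal Air
Long-haul: Northern Air 2/9 = 22.2%, Coastal Air 2/7 = 28.6% → Coastal Air
Overall: Northern Air 49/85 = 57.6%, Coastal Air 53/87 = 60.9% → Coastal Air
Coastal Air wins overall and in every route group — no reversal.

Yes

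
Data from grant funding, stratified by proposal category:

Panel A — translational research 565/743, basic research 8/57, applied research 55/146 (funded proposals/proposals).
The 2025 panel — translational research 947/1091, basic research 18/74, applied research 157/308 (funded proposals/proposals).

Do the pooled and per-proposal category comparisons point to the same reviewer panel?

Translational research: Panel A 565/743 = 76.0%, the 2025 panel 947/1091 = 86.8% → the 2025 panel
Basic research: Panel A 8/57 = 14.0%, the 2025 panel 18/74 = 24.3% → the 2025 panel
Applied research: Panel A 55/146 = 37.7%, the 2025 panel 157/308 = 51.0% → the 2025 panel
Overall: Panel A 628/946 = 66.4%, the 2025 panel 1122/1473 = 76.2% → the 2025 panel
The 2025 panel wins overall and in every proposal group — no reversal.

Yes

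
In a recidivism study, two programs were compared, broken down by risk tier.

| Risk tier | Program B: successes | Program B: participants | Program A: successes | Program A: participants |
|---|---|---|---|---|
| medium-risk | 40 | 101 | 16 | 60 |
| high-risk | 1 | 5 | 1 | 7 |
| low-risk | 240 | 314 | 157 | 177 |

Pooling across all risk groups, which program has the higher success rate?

Medium-risk: Program B 40/101 = 39.6%, Program A 16/60 = 26.7% → Program B
High-risk: Program B 1/5 = 20.0%, Program A 1/7 = 14.3% → Program B
Low-risk: Program B 240/314 = 76.4%, Program A 157/177 = 88.7% → Program A
Overall: Program B 281/420 = 66.9%, Program A 174/244 = 71.3% → Program A
(Neither sweeps every risk group, but Program A has the higher pooled rate.)

Program A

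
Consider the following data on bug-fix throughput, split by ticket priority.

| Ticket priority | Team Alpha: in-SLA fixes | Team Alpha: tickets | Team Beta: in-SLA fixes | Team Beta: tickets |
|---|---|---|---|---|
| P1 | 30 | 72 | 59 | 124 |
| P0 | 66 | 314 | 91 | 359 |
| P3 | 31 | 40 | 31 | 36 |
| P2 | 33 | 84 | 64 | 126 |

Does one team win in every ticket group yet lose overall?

P1: Team Alpha 30/72 = 41.7%, Team Beta 59/124 = 47.6% → Team Beta
P0: Team Alpha 66/314 = 21.0%, Team Beta 91/359 = 25.3% → Team Beta
P3: Team Alpha 31/40 = 77.5%, Team Beta 31/36 = 86.1% → Team Beta
P2: Team Alpha 33/84 = 39.3%, Team Beta 64/126 = 50.8% → Team Beta
Overall: Team Alpha 160/510 = 31.4%, Team Beta 245/645 = 38.0% → Team Beta
Team Beta wins overall and in every ticket group — no reversal.

No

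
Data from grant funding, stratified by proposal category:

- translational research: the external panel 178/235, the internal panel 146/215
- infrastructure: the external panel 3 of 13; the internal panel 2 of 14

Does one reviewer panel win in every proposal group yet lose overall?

Translational research: the external panel 178/235 = 75.7%, the internal panel 146/215 = 67.9% → the external panel
Infrastructure: the external panel 3/13 = 23.1%, the internal panel 2/14 = 14.3% → the external panel
Overall: the external panel 181/248 = 73.0%, the internal panel 148/229 = 64.6% → the external panel
The external panel wins overall and in every proposal group — no reversal.

No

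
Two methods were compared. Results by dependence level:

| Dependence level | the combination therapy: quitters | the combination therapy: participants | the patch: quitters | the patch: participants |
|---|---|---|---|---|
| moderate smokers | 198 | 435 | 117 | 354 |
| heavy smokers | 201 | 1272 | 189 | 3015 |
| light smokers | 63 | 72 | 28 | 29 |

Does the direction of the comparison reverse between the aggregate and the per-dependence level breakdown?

No

Moderate smokers: the combination therapy 198/435 = 45.5%, the patch 117/354 = 33.1% → the combination therapy
Heavy smokers: the combination therapy 201/1272 = 15.8%, the patch 189/3015 = 6.3% → the combination therapy
Light smokers: the combination therapy 63/72 = 87.5%, the patch 28/29 = 96.6% → the patch
Overall: the combination therapy 462/1779 = 26.0%, the patch 334/3398 = 9.8% → the combination therapy
Neither sweeps: the combination therapy wins 2 of 3 groups, the patch wins 1. The combination therapy wins overall but not every group — no Simpson reversal.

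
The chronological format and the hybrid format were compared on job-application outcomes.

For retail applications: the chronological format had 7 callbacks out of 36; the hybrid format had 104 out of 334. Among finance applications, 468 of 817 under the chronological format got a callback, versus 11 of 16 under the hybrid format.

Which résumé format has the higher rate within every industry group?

the hybrid format

Retail: the chronological format 7/36 = 19.4%, the hybrid format 104/334 = 31.1% → the hybrid format
Finance: the chronological format 468/817 = 57.3%, the hybrid format 11/16 = 68.8% → the hybrid format
The hybrid format has the higher rate in both groups.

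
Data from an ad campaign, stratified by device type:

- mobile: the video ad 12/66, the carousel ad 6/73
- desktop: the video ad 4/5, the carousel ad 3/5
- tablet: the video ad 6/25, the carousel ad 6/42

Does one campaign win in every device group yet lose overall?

No

Mobile: the video ad 12/66 = 18.2%, the carousel ad 6/73 = 8.2% → the video ad
Desktop: the video ad 4/5 = 80.0%, the carousel ad 3/5 = 60.0% → the video ad
Tablet: the video ad 6/25 = 24.0%, the carousel ad 6/42 = 14.3% → the video ad
Overall: the video ad 22/96 = 22.9%, the carousel ad 15/120 = 12.5% → the video ad
The video ad wins overall and in every device group — no reversal.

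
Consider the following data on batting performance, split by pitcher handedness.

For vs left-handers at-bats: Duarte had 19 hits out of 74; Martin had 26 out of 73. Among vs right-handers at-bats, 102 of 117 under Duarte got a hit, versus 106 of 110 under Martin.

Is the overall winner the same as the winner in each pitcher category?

Yes

Vs left-handers: Duarte 19/74 = 25.7%, Martin 26/73 = 35.6% → Martin
Vs right-handers: Duarte 102/117 = 87.2%, Martin 106/110 = 96.4% → Martin
Overall: Duarte 121/191 = 63.4%, Martin 132/183 = 72.1% → Martin
Martin wins overall and in every pitcher group — no reversal.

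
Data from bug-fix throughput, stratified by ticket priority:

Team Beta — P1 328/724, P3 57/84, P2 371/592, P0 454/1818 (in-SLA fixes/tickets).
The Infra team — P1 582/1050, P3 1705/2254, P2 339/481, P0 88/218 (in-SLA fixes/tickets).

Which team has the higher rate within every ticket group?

P1: Team Beta 328/724 = 45.3%, the Infra team 582/1050 = 55.4% → the Infra team
P3: Team Beta 57/84 = 67.9%, the Infra team 1705/2254 = 75.6% → the Infra team
P2: Team Beta 371/592 = 62.7%, the Infra team 339/481 = 70.5% → the Infra team
P0: Team Beta 454/1818 = 25.0%, the Infra team 88/218 = 40.4% → the Infra team
The Infra team has the higher rate in all 4 groups.

the Infra team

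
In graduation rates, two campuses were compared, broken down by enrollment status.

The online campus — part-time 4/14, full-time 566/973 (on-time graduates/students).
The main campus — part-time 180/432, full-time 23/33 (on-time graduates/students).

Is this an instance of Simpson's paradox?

Part-time: the online campus 4/14 = 28.6%, the main campus 180/432 = 41.7% → the main campus
Full-time: the online campus 566/973 = 58.2%, the main campus 23/33 = 69.7% → the main campus
Overall: the online campus 570/987 = 57.8%, the main campus 203/465 = 43.7% → the online campus
The main campus wins each enrollment group but the online campus wins overall — the comparison reverses. The main campus's students skew toward part-time, which has a lower base rate.

Yes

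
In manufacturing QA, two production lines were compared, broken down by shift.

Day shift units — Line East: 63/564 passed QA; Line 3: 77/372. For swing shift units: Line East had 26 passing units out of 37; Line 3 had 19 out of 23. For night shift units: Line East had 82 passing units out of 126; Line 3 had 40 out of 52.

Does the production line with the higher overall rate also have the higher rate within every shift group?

Yes

Day shift: Line East 63/564 = 11.2%, Line 3 77/372 = 20.7% → Line 3
Swing shift: Line East 26/37 = 70.3%, Line 3 19/23 = 82.6% → Line 3
Night shift: Line East 82/126 = 65.1%, Line 3 40/52 = 76.9% → Line 3
Overall: Line East 171/727 = 23.5%, Line 3 136/447 = 30.4% → Line 3
Line 3 wins overall and in every shift group — no reversal.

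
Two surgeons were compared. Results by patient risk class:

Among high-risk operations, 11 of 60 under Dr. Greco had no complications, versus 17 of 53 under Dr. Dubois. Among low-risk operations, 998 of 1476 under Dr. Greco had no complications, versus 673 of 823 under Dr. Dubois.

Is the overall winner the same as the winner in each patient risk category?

High-risk: Dr. Greco 11/60 = 18.3%, Dr. Dubois 17/53 = 32.1% → Dr. Dubois
Low-risk: Dr. Greco 998/1476 = 67.6%, Dr. Dubois 673/823 = 81.8% → Dr. Dubois
Overall: Dr. Greco 1009/1536 = 65.7%, Dr. Dubois 690/876 = 78.8% → Dr. Dubois
Dr. Dubois wins overall and in every patient risk group — no reversal.

Yes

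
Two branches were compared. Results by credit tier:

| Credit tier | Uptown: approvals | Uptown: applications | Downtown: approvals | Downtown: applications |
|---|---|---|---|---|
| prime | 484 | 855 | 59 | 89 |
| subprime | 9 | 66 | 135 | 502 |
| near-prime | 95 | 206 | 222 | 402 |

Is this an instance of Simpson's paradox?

Yes

Prime: Uptown 484/855 = 56.6%, Downtown 59/89 = 66.3% → Downtown
Subprime: Uptown 9/66 = 13.6%, Downtown 135/502 = 26.9% → Downtown
Near-prime: Uptown 95/206 = 46.1%, Downtown 222/402 = 55.2% → Downtown
Overall: Uptown 588/1127 = 52.2%, Downtown 416/993 = 41.9% → Uptown
Downtown wins each credit group but Uptown wins overall — the comparison reverses. Downtown's applications skew toward subprime, which has a lower base rate.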